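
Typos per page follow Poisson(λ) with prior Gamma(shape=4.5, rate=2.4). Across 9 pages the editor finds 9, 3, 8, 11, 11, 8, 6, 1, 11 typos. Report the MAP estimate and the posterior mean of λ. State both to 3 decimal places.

Σ counts = 68. Posterior: Gamma(shape = 4.5+68 = 72.5, rate = 2.4+9 = 11.4).
Mode = (α−1)/β = 71.5/11.4 = 6.272.
Mean = α/β = 72.5/11.4 = 6.360.

MAP = 6.272; posterior mean = 6.360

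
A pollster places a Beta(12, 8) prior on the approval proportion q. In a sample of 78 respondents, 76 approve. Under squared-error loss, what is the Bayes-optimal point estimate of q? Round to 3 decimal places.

Posterior: Beta(12+76, 8+2) = Beta(88, 10).
Mode = (88−1)/(88+10−2) = 87/96 = 0.906.
Mean = 88/(88+10) = 88/98 = 0.898.
Squared-error loss ⇒ the optimal estimator is the posterior mean.

0.898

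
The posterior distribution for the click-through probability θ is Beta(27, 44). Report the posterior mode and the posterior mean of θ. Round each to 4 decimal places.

Mode = (27−1)/(27+44−2) = 26/69 = 0.3768.
Mean = 27/(27+44) = 27/71 = 0.3803.
The mean is pulled above the mode by the posterior's right skew.

MAP = 0.3768; posterior mean = 0.3803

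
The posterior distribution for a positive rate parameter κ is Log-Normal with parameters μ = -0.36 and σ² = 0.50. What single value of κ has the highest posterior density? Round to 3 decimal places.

0.423

Mode = exp(μ − σ²) = exp(-0.86) = 0.423.
Mean = exp(μ + σ²/2) = exp(-0.110) = 0.896.
This is the posterior mode — the MAP estimate.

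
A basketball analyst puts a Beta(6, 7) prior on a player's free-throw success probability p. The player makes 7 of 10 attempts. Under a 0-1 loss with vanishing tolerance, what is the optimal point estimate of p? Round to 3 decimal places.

0.571

Posterior: Beta(6+7, 7+3) = Beta(13, 10).
Mode = (13−1)/(13+10−2) = 12/21 = 0.571.
Mean = 13/(13+10) = 13/23 = 0.565.
This is the posterior mode — the MAP estimate.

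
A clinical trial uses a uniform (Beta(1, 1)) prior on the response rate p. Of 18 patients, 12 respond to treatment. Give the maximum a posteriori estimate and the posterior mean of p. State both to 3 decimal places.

Posterior: Beta(1+12, 1+6) = Beta(13, 7).
Mode = (13−1)/(13+7−2) = 12/18 = 0.667.
With a flat prior the MAP equals the MLE, 12/18.
Mean = 13/(13+7) = 13/20 = 0.650.
Mode > mean: the posterior has a left tail.

p_MAP = 0.667, E[p|data] = 0.650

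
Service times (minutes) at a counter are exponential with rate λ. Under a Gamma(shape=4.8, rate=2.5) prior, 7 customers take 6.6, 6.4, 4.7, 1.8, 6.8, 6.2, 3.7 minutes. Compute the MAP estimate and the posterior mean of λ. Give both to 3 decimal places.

Σ times = 36.2. Posterior: Gamma(shape = 4.8+7 = 11.8, rate = 2.5+36.2 = 38.7).
Mode = (α−1)/β = 10.8/38.7 = 0.279.
Mean = α/β = 11.8/38.7 = 0.305.
Right-skewed posterior ⇒ mode < mean.

MAP estimate = 0.279, posterior mean = 0.305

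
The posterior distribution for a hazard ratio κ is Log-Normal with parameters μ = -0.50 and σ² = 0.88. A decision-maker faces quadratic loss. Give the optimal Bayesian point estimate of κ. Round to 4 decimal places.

Mode = exp(μ − σ²) = exp(-1.38) = 0.2516.
Mean = exp(μ + σ²/2) = exp(-0.060) = 0.9418.
Quadratic loss ⇒ the optimal estimator is the posterior mean.

0.9418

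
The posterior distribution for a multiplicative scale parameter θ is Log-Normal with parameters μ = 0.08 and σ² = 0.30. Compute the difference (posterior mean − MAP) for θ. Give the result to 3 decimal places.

Mode = exp(μ − σ²) = exp(-0.22) = 0.803.
Mean = exp(μ + σ²/2) = exp(0.230) = 1.259.
Difference = 1.259 − 0.803 = 0.456.
Right-skewed posterior ⇒ mode < mean.

0.456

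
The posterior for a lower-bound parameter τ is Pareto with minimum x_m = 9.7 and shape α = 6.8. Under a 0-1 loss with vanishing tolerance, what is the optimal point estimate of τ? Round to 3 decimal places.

The Pareto density is strictly decreasing on [x_m, ∞), so the mode is x_m = 9.700.
Mean = α·x_m/(α−1) = 6.8·9.7/5.8 = 11.372.
This is the posterior mode — the MAP estimate.

9.700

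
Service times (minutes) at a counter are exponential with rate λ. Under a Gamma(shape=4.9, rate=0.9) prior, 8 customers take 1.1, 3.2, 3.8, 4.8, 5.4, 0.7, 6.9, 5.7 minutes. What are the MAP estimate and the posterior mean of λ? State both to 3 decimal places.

Σ times = 31.6. Posterior: Gamma(shape = 4.9+8 = 12.9, rate = 0.9+31.6 = 32.5).
Mode = (α−1)/β = 11.9/32.5 = 0.366.
Mean = α/β = 12.9/32.5 = 0.397.

MAP estimate = 0.366, posterior mean = 0.397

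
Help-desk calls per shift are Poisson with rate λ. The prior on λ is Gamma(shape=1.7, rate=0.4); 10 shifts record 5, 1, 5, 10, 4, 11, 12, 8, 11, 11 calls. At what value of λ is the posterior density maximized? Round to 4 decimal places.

Σ counts = 78. Posterior: Gamma(shape = 1.7+78 = 79.7, rate = 0.4+10 = 10.4).
Mode = (α−1)/β = 78.7/10.4 = 7.5673.
Mean = α/β = 79.7/10.4 = 7.6635.
This is the posterior mode — the MAP estimate.

7.5673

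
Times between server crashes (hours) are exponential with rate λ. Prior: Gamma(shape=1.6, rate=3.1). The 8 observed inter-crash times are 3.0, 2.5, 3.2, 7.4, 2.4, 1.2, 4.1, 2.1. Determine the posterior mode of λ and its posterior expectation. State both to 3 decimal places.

Σ times = 25.9. Posterior: Gamma(shape = 1.6+8 = 9.6, rate = 3.1+25.9 = 29.0).
Mode = (α−1)/β = 8.6/29.0 = 0.297.
Mean = α/β = 9.6/29.0 = 0.331.

MAP = 0.297, posterior mean = 0.331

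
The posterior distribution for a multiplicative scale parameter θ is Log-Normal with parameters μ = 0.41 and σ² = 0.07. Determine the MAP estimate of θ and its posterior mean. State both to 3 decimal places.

Mode = exp(μ − σ²) = exp(0.34) = 1.405.
Mean = exp(μ + σ²/2) = exp(0.445) = 1.560.

θ_MAP = 1.405, E[θ|data] = 1.560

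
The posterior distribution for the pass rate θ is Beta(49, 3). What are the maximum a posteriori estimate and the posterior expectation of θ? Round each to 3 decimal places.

Mode = (49−1)/(49+3−2) = 48/50 = 0.960.
Mean = 49/(49+3) = 49/52 = 0.942.

maximum a posteriori estimate = 0.960, posterior expectation = 0.942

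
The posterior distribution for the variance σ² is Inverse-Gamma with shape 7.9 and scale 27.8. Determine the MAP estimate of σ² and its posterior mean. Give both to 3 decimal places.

Mode = β/(α+1) = 27.8/8.9 = 3.124.
Mean = β/(α−1) = 27.8/6.9 = 4.029.

σ²_MAP = 3.124, E[σ²|data] = 4.029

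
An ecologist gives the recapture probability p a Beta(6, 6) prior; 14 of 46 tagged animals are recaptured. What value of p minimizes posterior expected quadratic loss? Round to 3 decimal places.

0.345

Posterior: Beta(6+14, 6+32) = Beta(20, 38).
Mode = (20−1)/(20+38−2) = 19/56 = 0.339.
Mean = 20/(20+38) = 20/58 = 0.345.
Quadratic loss ⇒ the optimal estimator is the posterior mean.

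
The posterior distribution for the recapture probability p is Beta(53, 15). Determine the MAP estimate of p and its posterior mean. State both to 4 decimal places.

MAP = 0.7879; posterior mean = 0.7794

Mode = (53−1)/(53+15−2) = 52/66 = 0.7879.
Mean = 53/(53+15) = 53/68 = 0.7794.
Left-skewed posterior ⇒ mean < mode.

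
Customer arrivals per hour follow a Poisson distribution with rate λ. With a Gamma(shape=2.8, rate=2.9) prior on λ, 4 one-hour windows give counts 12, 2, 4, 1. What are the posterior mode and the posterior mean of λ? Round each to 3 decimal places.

λ_MAP = 3.014, E[λ|data] = 3.159

Σ counts = 19. Posterior: Gamma(shape = 2.8+19 = 21.8, rate = 2.9+4 = 6.9).
Mode = (α−1)/β = 20.8/6.9 = 3.014.
Mean = α/β = 21.8/6.9 = 3.159.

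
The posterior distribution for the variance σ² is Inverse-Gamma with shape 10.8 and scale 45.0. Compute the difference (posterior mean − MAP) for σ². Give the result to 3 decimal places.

Mode = β/(α+1) = 45.0/11.8 = 3.814.
Mean = β/(α−1) = 45.0/9.8 = 4.592.
Difference = 4.592 − 3.814 = 0.778.

0.778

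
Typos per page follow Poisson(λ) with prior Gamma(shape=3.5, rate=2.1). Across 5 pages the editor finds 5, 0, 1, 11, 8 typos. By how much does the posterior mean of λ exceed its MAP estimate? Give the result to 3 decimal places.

Σ counts = 25. Posterior: Gamma(shape = 3.5+25 = 28.5, rate = 2.1+5 = 7.1).
Mode = (α−1)/β = 27.5/7.1 = 3.873.
Mean = α/β = 28.5/7.1 = 4.014.
Difference = 4.014 − 3.873 = 0.141.
The posterior is right-skewed, so the mean exceeds the mode.

0.141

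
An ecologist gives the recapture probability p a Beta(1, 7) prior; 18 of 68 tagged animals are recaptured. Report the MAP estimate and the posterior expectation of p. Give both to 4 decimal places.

MAP = 0.2432; posterior mean = 0.2500

Posterior: Beta(1+18, 7+50) = Beta(19, 57).
Mode = (19−1)/(19+57−2) = 18/74 = 0.2432.
Mean = 19/(19+57) = 19/76 = 0.2500.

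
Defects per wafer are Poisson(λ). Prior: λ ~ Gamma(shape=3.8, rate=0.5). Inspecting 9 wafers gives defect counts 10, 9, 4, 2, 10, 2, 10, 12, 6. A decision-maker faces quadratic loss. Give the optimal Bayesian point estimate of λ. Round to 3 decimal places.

Σ counts = 65. Posterior: Gamma(shape = 3.8+65 = 68.8, rate = 0.5+9 = 9.5).
Mode = (α−1)/β = 67.8/9.5 = 7.137.
Mean = α/β = 68.8/9.5 = 7.242.
Quadratic loss ⇒ the optimal estimator is the posterior mean.

7.242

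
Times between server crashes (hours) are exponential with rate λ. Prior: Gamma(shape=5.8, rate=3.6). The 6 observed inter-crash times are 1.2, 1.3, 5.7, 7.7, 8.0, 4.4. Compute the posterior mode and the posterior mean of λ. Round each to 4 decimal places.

MAP: 0.3386. Posterior mean: 0.3699.

Σ times = 28.3. Posterior: Gamma(shape = 5.8+6 = 11.8, rate = 3.6+28.3 = 31.9).
Mode = (α−1)/β = 10.8/31.9 = 0.3386.
Mean = α/β = 11.8/31.9 = 0.3699.
The mean is pulled above the mode by the posterior's right skew.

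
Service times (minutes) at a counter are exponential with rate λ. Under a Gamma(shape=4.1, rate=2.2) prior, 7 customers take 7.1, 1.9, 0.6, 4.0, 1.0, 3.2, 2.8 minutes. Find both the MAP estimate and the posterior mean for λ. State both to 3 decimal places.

Σ times = 20.6. Posterior: Gamma(shape = 4.1+7 = 11.1, rate = 2.2+20.6 = 22.8).
Mode = (α−1)/β = 10.1/22.8 = 0.443.
Mean = α/β = 11.1/22.8 = 0.487.

MAP: 0.443. Posterior mean: 0.487.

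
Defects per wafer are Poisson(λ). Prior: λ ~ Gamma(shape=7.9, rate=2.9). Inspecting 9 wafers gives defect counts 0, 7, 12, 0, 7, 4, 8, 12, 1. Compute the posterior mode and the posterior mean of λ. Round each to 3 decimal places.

MAP: 4.866. Posterior mean: 4.950.

Σ counts = 51. Posterior: Gamma(shape = 7.9+51 = 58.9, rate = 2.9+9 = 11.9).
Mode = (α−1)/β = 57.9/11.9 = 4.866.
Mean = α/β = 58.9/11.9 = 4.950.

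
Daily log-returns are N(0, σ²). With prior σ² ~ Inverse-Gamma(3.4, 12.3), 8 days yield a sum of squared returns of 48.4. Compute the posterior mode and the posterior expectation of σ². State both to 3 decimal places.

Posterior: Inverse-Gamma(shape = 3.4+8/2 = 7.4, scale = 12.3+48.4/2 = 36.5).
Mode = β/(α+1) = 36.5/8.4 = 4.345.
Mean = β/(α−1) = 36.5/6.4 = 5.703.

posterior mode = 4.345, posterior expectation = 5.703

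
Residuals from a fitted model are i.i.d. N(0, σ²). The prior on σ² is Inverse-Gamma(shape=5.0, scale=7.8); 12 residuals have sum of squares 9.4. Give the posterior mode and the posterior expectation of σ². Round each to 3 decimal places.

MAP = 1.042; posterior mean = 1.250

Posterior: Inverse-Gamma(shape = 5.0+12/2 = 11.0, scale = 7.8+9.4/2 = 12.5).
Mode = β/(α+1) = 12.5/12.0 = 1.042.
Mean = β/(α−1) = 12.5/10.0 = 1.250.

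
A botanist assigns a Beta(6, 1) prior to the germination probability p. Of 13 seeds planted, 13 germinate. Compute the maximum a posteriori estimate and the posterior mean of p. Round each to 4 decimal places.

maximum a posteriori estimate = 1.0000, posterior mean = 0.9500

Posterior: Beta(6+13, 1+0) = Beta(19, 1).
Since β = 1 ≤ 1 and α > 1, the Beta density is monotone increasing on [0,1]; the mode is at 1.
Mean = 19/(19+1) = 0.9500.
Mode > mean: the posterior has a left tail.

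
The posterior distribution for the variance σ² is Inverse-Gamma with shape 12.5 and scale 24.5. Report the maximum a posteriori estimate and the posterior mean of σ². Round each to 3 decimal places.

maximum a posteriori estimate = 1.815, posterior mean = 2.130

Mode = β/(α+1) = 24.5/13.5 = 1.815.
Mean = β/(α−1) = 24.5/11.5 = 2.130.
The mean is pulled above the mode by the posterior's right skew.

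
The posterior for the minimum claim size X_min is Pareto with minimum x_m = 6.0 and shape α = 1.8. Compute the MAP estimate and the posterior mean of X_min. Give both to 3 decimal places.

The Pareto density is strictly decreasing on [x_m, ∞), so the mode is x_m = 6.000.
Mean = α·x_m/(α−1) = 1.8·6.0/0.8 = 13.500.
The mean is pulled above the mode by the posterior's right skew.

X_min_MAP = 6.000, E[X_min|data] = 13.500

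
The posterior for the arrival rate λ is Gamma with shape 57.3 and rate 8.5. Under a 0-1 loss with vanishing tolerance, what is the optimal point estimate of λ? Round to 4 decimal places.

6.6235

Mode = (α−1)/β = 56.3/8.5 = 6.6235.
Mean = α/β = 57.3/8.5 = 6.7412.
This is the posterior mode — the MAP estimate.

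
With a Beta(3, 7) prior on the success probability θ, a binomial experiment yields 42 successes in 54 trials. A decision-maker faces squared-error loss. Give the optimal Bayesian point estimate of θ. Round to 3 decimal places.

Posterior: Beta(3+42, 7+12) = Beta(45, 19).
Mode = (45−1)/(45+19−2) = 44/62 = 0.710.
Mean = 45/(45+19) = 45/64 = 0.703.
Squared-error loss ⇒ the optimal estimator is the posterior mean.

0.703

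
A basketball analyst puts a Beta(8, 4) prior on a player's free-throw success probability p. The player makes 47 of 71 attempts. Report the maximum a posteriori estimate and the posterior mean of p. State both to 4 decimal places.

Posterior: Beta(8+47, 4+24) = Beta(55, 28).
Mode = (55−1)/(55+28−2) = 54/81 = 0.6667.
Mean = 55/(55+28) = 55/83 = 0.6627.
The posterior is left-skewed, so the mode exceeds the mean.

MAP = 0.6667; posterior mean = 0.6627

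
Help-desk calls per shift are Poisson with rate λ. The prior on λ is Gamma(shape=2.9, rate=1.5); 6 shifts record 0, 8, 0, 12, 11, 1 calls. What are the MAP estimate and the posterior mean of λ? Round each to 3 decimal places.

Σ counts = 32. Posterior: Gamma(shape = 2.9+32 = 34.9, rate = 1.5+6 = 7.5).
Mode = (α−1)/β = 33.9/7.5 = 4.520.
Mean = α/β = 34.9/7.5 = 4.653.

MAP = 4.520; posterior mean = 4.653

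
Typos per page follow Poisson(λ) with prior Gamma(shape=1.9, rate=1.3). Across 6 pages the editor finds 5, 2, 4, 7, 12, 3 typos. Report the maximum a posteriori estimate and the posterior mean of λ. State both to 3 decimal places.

maximum a posteriori estimate = 4.644, posterior mean = 4.781

Σ counts = 33. Posterior: Gamma(shape = 1.9+33 = 34.9, rate = 1.3+6 = 7.3).
Mode = (α−1)/β = 33.9/7.3 = 4.644.
Mean = α/β = 34.9/7.3 = 4.781.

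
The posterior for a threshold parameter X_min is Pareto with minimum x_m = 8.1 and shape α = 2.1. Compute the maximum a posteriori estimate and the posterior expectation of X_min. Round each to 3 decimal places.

MAP = 8.100, posterior mean = 15.464

The Pareto density is strictly decreasing on [x_m, ∞), so the mode is x_m = 8.100.
Mean = α·x_m/(α−1) = 2.1·8.1/1.1 = 15.464.
Right-skewed posterior ⇒ mode < mean.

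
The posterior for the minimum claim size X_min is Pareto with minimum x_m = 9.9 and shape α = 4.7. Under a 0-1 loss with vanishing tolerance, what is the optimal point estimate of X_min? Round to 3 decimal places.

The Pareto density is strictly decreasing on [x_m, ∞), so the mode is x_m = 9.900.
Mean = α·x_m/(α−1) = 4.7·9.9/3.7 = 12.576.
This is the posterior mode — the MAP estimate.

9.900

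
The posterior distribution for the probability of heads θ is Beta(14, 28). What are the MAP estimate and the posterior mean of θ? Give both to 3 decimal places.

θ_MAP = 0.325, E[θ|data] = 0.333

Mode = (14−1)/(14+28−2) = 13/40 = 0.325.
Mean = 14/(14+28) = 14/42 = 0.333.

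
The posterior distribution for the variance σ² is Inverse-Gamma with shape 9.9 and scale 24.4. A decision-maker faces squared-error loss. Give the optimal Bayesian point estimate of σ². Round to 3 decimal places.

2.742

Mode = β/(α+1) = 24.4/10.9 = 2.239.
Mean = β/(α−1) = 24.4/8.9 = 2.742.
Squared-error loss ⇒ the optimal estimator is the posterior mean.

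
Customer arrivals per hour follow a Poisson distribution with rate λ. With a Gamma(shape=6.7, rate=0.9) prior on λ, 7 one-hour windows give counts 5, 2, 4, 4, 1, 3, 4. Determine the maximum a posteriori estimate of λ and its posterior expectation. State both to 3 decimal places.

Σ counts = 23. Posterior: Gamma(shape = 6.7+23 = 29.7, rate = 0.9+7 = 7.9).
Mode = (α−1)/β = 28.7/7.9 = 3.633.
Mean = α/β = 29.7/7.9 = 3.759.

MAP = 3.633, posterior mean = 3.759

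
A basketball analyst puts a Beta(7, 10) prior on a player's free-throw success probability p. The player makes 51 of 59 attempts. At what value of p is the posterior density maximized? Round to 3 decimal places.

0.770

Posterior: Beta(7+51, 10+8) = Beta(58, 18).
Mode = (58−1)/(58+18−2) = 57/74 = 0.770.
Mean = 58/(58+18) = 58/76 = 0.763.
This is the posterior mode — the MAP estimate.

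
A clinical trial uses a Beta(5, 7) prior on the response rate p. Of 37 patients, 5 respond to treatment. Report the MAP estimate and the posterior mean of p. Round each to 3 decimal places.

p_MAP = 0.191, E[p|data] = 0.204

Posterior: Beta(5+5, 7+32) = Beta(10, 39).
Mode = (10−1)/(10+39−2) = 9/47 = 0.191.
Mean = 10/(10+39) = 10/49 = 0.204.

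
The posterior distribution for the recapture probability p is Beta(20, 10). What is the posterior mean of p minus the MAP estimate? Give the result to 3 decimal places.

Mode = (20−1)/(20+10−2) = 19/28 = 0.679.
Mean = 20/(20+10) = 20/30 = 0.667.
Difference = 0.667 − 0.679 = -0.012.

-0.012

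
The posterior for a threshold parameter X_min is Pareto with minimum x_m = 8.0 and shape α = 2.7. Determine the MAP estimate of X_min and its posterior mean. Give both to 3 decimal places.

MAP: 8.000. Posterior mean: 12.706.

The Pareto density is strictly decreasing on [x_m, ∞), so the mode is x_m = 8.000.
Mean = α·x_m/(α−1) = 2.7·8.0/1.7 = 12.706.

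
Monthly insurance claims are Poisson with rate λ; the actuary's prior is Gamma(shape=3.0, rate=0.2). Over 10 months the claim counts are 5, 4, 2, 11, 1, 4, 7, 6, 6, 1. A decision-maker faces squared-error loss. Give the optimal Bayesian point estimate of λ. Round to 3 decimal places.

Σ counts = 47. Posterior: Gamma(shape = 3.0+47 = 50.0, rate = 0.2+10 = 10.2).
Mode = (α−1)/β = 49.0/10.2 = 4.804.
Mean = α/β = 50.0/10.2 = 4.902.
Squared-error loss ⇒ the optimal estimator is the posterior mean.

4.902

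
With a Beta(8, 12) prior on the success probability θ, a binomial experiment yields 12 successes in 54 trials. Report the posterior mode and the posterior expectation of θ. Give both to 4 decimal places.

Posterior: Beta(8+12, 12+42) = Beta(20, 54).
Mode = (20−1)/(20+54−2) = 19/72 = 0.2639.
Mean = 20/(20+54) = 20/74 = 0.2703.

MAP = 0.2639; posterior mean = 0.2703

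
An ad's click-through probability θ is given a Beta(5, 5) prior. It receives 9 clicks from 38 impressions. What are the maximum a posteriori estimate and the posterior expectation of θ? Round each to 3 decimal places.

Posterior: Beta(5+9, 5+29) = Beta(14, 34).
Mode = (14−1)/(14+34−2) = 13/46 = 0.283.
Mean = 14/(14+34) = 14/48 = 0.292.
Mean > mode: the posterior has a right tail.

MAP = 0.283, posterior mean = 0.292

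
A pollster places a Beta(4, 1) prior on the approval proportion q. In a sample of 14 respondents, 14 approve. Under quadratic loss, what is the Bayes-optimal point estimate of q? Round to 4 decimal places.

Posterior: Beta(4+14, 1+0) = Beta(18, 1).
Since β = 1 ≤ 1 and α > 1, the Beta density is monotone increasing on [0,1]; the mode is at 1.
Mean = 18/(18+1) = 0.9474.
Quadratic loss ⇒ the optimal estimator is the posterior mean.

0.9474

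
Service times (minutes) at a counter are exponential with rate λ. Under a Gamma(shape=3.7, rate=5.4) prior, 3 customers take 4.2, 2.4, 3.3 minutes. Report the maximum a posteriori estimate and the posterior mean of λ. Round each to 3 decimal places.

MAP = 0.373; posterior mean = 0.438

Σ times = 9.9. Posterior: Gamma(shape = 3.7+3 = 6.7, rate = 5.4+9.9 = 15.3).
Mode = (α−1)/β = 5.7/15.3 = 0.373.
Mean = α/β = 6.7/15.3 = 0.438.
The posterior is right-skewed, so the mean exceeds the mode.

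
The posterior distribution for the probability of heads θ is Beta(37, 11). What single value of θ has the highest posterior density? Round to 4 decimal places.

Mode = (37−1)/(37+11−2) = 36/46 = 0.7826.
Mean = 37/(37+11) = 37/48 = 0.7708.
This is the posterior mode — the MAP estimate.

0.7826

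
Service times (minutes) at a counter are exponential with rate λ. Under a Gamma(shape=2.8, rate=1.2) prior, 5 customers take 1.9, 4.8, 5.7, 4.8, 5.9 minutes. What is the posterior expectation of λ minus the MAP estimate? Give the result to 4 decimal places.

Σ times = 23.1. Posterior: Gamma(shape = 2.8+5 = 7.8, rate = 1.2+23.1 = 24.3).
Mode = (α−1)/β = 6.8/24.3 = 0.2798.
Mean = α/β = 7.8/24.3 = 0.3210.
Difference = 0.3210 − 0.2798 = 0.0412.
The mean is pulled above the mode by the posterior's right skew.

0.0412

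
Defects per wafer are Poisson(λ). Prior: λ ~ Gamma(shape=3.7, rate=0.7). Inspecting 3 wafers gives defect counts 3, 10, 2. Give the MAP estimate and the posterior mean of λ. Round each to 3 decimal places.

Σ counts = 15. Posterior: Gamma(shape = 3.7+15 = 18.7, rate = 0.7+3 = 3.7).
Mode = (α−1)/β = 17.7/3.7 = 4.784.
Mean = α/β = 18.7/3.7 = 5.054.

MAP = 4.784, posterior mean = 5.054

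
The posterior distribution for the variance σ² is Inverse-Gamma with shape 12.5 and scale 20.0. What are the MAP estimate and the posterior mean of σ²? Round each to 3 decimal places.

MAP: 1.481. Posterior mean: 1.739.

Mode = β/(α+1) = 20.0/13.5 = 1.481.
Mean = β/(α−1) = 20.0/11.5 = 1.739.
The mean is pulled above the mode by the posterior's right skew.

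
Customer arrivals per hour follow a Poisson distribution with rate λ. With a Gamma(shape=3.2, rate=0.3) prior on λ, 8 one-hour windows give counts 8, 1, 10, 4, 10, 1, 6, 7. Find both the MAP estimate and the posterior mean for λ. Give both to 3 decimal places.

Σ counts = 47. Posterior: Gamma(shape = 3.2+47 = 50.2, rate = 0.3+8 = 8.3).
Mode = (α−1)/β = 49.2/8.3 = 5.928.
Mean = α/β = 50.2/8.3 = 6.048.

MAP = 5.928, posterior mean = 6.048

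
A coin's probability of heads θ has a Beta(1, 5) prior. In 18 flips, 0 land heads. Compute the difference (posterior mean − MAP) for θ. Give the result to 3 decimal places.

Posterior: Beta(1+0, 5+18) = Beta(1, 23).
Since α = 1 ≤ 1 and β > 1, the Beta density is monotone decreasing on [0,1]; the mode is at 0.
Mean = 1/(1+23) = 0.042.
Difference = 0.042 − 0.000 = 0.042.
The posterior is right-skewed, so the mean exceeds the mode.

0.042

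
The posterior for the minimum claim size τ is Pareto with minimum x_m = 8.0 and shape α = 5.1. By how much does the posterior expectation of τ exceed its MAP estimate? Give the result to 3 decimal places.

The Pareto density is strictly decreasing on [x_m, ∞), so the mode is x_m = 8.000.
Mean = α·x_m/(α−1) = 5.1·8.0/4.1 = 9.951.
Difference = 9.951 − 8.000 = 1.951.

1.951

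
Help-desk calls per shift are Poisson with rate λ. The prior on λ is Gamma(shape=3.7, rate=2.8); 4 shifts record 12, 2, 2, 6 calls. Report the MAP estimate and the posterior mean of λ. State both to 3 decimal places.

Σ counts = 22. Posterior: Gamma(shape = 3.7+22 = 25.7, rate = 2.8+4 = 6.8).
Mode = (α−1)/β = 24.7/6.8 = 3.632.
Mean = α/β = 25.7/6.8 = 3.779.
Mean > mode: the posterior has a right tail.

MAP estimate = 3.632, posterior mean = 3.779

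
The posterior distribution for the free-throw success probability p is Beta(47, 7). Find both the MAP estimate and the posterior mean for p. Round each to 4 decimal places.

p_MAP = 0.8846, E[p|data] = 0.8704

Mode = (47−1)/(47+7−2) = 46/52 = 0.8846.
Mean = 47/(47+7) = 47/54 = 0.8704.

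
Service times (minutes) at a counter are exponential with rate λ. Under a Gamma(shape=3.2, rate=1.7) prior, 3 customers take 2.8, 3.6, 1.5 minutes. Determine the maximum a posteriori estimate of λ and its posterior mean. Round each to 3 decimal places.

maximum a posteriori estimate = 0.542, posterior mean = 0.646

Σ times = 7.9. Posterior: Gamma(shape = 3.2+3 = 6.2, rate = 1.7+7.9 = 9.6).
Mode = (α−1)/β = 5.2/9.6 = 0.542.
Mean = α/β = 6.2/9.6 = 0.646.
Right-skewed posterior ⇒ mode < mean.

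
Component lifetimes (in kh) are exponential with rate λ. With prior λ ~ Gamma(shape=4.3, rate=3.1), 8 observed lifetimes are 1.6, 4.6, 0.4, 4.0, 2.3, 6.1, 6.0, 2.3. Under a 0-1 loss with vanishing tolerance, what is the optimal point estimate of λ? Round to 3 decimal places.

0.372

Σ times = 27.3. Posterior: Gamma(shape = 4.3+8 = 12.3, rate = 3.1+27.3 = 30.4).
Mode = (α−1)/β = 11.3/30.4 = 0.372.
Mean = α/β = 12.3/30.4 = 0.405.
This is the posterior mode — the MAP estimate.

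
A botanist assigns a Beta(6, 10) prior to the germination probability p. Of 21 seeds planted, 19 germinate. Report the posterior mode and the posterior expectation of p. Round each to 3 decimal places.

MAP = 0.686; posterior mean = 0.676

Posterior: Beta(6+19, 10+2) = Beta(25, 12).
Mode = (25−1)/(25+12−2) = 24/35 = 0.686.
Mean = 25/(25+12) = 25/37 = 0.676.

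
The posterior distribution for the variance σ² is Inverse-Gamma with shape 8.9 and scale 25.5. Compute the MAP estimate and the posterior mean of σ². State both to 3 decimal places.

MAP: 2.576. Posterior mean: 3.228.

Mode = β/(α+1) = 25.5/9.9 = 2.576.
Mean = β/(α−1) = 25.5/7.9 = 3.228.
The posterior is right-skewed, so the mean exceeds the mode.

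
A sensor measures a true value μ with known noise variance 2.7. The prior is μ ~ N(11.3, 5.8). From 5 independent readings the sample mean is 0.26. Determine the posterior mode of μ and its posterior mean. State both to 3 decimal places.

Posterior for μ is Normal. Precision-weighted mean: (1/5.8·11.3 + 5/2.7·0.26) / (1/5.8 + 5/2.7) = 1.200.
A Normal posterior is symmetric, so mode = mean.

posterior mode = 1.200, posterior mean = 1.200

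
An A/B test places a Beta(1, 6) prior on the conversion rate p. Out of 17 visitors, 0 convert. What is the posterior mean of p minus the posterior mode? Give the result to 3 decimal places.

0.042

Posterior: Beta(1+0, 6+17) = Beta(1, 23).
Since α = 1 ≤ 1 and β > 1, the Beta density is monotone decreasing on [0,1]; the mode is at 0.
Mean = 1/(1+23) = 0.042.
Difference = 0.042 − 0.000 = 0.042.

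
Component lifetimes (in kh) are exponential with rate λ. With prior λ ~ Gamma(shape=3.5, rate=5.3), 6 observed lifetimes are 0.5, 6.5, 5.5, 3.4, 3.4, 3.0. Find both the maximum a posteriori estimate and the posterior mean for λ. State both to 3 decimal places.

Σ times = 22.3. Posterior: Gamma(shape = 3.5+6 = 9.5, rate = 5.3+22.3 = 27.6).
Mode = (α−1)/β = 8.5/27.6 = 0.308.
Mean = α/β = 9.5/27.6 = 0.344.
The mean is pulled above the mode by the posterior's right skew.

maximum a posteriori estimate = 0.308, posterior mean = 0.344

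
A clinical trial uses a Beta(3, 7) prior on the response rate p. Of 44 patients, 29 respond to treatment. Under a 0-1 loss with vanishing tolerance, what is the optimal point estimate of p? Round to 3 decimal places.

Posterior: Beta(3+29, 7+15) = Beta(32, 22).
Mode = (32−1)/(32+22−2) = 31/52 = 0.596.
Mean = 32/(32+22) = 32/54 = 0.593.
This is the posterior mode — the MAP estimate.

0.596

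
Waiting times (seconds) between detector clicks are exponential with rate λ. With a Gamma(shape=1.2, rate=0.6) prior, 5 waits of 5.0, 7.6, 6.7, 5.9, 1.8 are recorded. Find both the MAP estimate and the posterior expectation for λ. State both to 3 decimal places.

MAP = 0.188, posterior mean = 0.225

Σ times = 27.0. Posterior: Gamma(shape = 1.2+5 = 6.2, rate = 0.6+27.0 = 27.6).
Mode = (α−1)/β = 5.2/27.6 = 0.188.
Mean = α/β = 6.2/27.6 = 0.225.
Mean > mode: the posterior has a right tail.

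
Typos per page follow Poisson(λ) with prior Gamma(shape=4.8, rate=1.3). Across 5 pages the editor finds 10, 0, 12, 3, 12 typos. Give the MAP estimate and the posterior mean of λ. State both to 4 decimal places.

Σ counts = 37. Posterior: Gamma(shape = 4.8+37 = 41.8, rate = 1.3+5 = 6.3).
Mode = (α−1)/β = 40.8/6.3 = 6.4762.
Mean = α/β = 41.8/6.3 = 6.6349.

MAP = 6.4762; posterior mean = 6.6349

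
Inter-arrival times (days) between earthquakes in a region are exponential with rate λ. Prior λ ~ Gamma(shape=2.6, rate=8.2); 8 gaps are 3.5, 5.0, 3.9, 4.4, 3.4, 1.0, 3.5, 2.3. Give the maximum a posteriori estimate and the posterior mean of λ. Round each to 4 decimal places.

Σ times = 27.0. Posterior: Gamma(shape = 2.6+8 = 10.6, rate = 8.2+27.0 = 35.2).
Mode = (α−1)/β = 9.6/35.2 = 0.2727.
Mean = α/β = 10.6/35.2 = 0.3011.

MAP = 0.2727; posterior mean = 0.3011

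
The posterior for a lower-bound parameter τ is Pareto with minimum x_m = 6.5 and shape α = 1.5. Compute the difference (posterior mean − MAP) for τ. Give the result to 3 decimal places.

13.000

The Pareto density is strictly decreasing on [x_m, ∞), so the mode is x_m = 6.500.
Mean = α·x_m/(α−1) = 1.5·6.5/0.5 = 19.500.
Difference = 19.500 − 6.500 = 13.000.
Mean > mode: the posterior has a right tail.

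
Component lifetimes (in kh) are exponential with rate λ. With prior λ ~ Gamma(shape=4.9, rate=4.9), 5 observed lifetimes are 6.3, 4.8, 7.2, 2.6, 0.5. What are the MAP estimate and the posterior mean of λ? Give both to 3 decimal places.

Σ times = 21.4. Posterior: Gamma(shape = 4.9+5 = 9.9, rate = 4.9+21.4 = 26.3).
Mode = (α−1)/β = 8.9/26.3 = 0.338.
Mean = α/β = 9.9/26.3 = 0.376.
The posterior is right-skewed, so the mean exceeds the mode.

MAP: 0.338. Posterior mean: 0.376.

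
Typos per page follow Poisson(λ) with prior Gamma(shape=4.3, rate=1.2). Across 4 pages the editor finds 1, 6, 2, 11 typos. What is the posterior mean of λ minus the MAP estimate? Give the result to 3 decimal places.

Σ counts = 20. Posterior: Gamma(shape = 4.3+20 = 24.3, rate = 1.2+4 = 5.2).
Mode = (α−1)/β = 23.3/5.2 = 4.481.
Mean = α/β = 24.3/5.2 = 4.673.
Difference = 4.673 − 4.481 = 0.192.
The mean is pulled above the mode by the posterior's right skew.

0.192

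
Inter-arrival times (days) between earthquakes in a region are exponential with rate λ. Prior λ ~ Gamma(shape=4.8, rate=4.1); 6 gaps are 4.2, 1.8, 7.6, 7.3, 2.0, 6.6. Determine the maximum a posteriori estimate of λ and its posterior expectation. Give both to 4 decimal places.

maximum a posteriori estimate = 0.2917, posterior expectation = 0.3214

Σ times = 29.5. Posterior: Gamma(shape = 4.8+6 = 10.8, rate = 4.1+29.5 = 33.6).
Mode = (α−1)/β = 9.8/33.6 = 0.2917.
Mean = α/β = 10.8/33.6 = 0.3214.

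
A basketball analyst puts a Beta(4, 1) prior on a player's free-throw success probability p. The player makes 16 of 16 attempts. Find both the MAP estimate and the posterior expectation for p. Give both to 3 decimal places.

Posterior: Beta(4+16, 1+0) = Beta(20, 1).
Since β = 1 ≤ 1 and α > 1, the Beta density is monotone increasing on [0,1]; the mode is at 1.
Mean = 20/(20+1) = 0.952.
Left-skewed posterior ⇒ mean < mode.

MAP: 1.000. Posterior mean: 0.952.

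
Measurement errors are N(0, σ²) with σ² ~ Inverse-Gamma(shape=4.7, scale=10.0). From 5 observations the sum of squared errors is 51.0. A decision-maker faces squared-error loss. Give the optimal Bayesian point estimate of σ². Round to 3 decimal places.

Posterior: Inverse-Gamma(shape = 4.7+5/2 = 7.2, scale = 10.0+51.0/2 = 35.5).
Mode = β/(α+1) = 35.5/8.2 = 4.329.
Mean = β/(α−1) = 35.5/6.2 = 5.726.
Squared-error loss ⇒ the optimal estimator is the posterior mean.

5.726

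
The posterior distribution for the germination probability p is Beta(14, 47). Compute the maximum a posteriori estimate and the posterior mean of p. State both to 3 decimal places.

p_MAP = 0.220, E[p|data] = 0.230

Mode = (14−1)/(14+47−2) = 13/59 = 0.220.
Mean = 14/(14+47) = 14/61 = 0.230.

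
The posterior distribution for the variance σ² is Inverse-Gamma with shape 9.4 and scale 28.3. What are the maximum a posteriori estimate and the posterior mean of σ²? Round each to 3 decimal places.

Mode = β/(α+1) = 28.3/10.4 = 2.721.
Mean = β/(α−1) = 28.3/8.4 = 3.369.
The posterior is right-skewed, so the mean exceeds the mode.

MAP = 2.721; posterior mean = 3.369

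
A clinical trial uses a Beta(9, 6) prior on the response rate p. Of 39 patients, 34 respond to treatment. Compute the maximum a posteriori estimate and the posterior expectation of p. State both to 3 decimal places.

Posterior: Beta(9+34, 6+5) = Beta(43, 11).
Mode = (43−1)/(43+11−2) = 42/52 = 0.808.
Mean = 43/(43+11) = 43/54 = 0.796.

maximum a posteriori estimate = 0.808, posterior expectation = 0.796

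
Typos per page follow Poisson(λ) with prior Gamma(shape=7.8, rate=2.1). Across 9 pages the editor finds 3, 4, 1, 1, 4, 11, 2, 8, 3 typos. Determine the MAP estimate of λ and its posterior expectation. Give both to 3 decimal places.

λ_MAP = 3.946, E[λ|data] = 4.036

Σ counts = 37. Posterior: Gamma(shape = 7.8+37 = 44.8, rate = 2.1+9 = 11.1).
Mode = (α−1)/β = 43.8/11.1 = 3.946.
Mean = α/β = 44.8/11.1 = 4.036.
The posterior is right-skewed, so the mean exceeds the mode.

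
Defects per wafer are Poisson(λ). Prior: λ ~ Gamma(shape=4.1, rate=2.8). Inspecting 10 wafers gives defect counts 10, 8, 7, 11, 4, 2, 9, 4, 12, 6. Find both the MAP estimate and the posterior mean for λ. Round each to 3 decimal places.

MAP: 5.945. Posterior mean: 6.023.

Σ counts = 73. Posterior: Gamma(shape = 4.1+73 = 77.1, rate = 2.8+10 = 12.8).
Mode = (α−1)/β = 76.1/12.8 = 5.945.
Mean = α/β = 77.1/12.8 = 6.023.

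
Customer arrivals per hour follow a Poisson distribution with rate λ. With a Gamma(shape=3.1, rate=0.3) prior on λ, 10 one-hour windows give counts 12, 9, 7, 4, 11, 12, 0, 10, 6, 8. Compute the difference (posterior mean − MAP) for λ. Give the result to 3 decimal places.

Σ counts = 79. Posterior: Gamma(shape = 3.1+79 = 82.1, rate = 0.3+10 = 10.3).
Mode = (α−1)/β = 81.1/10.3 = 7.874.
Mean = α/β = 82.1/10.3 = 7.971.
Difference = 7.971 − 7.874 = 0.097.
The posterior is right-skewed, so the mean exceeds the mode.

0.097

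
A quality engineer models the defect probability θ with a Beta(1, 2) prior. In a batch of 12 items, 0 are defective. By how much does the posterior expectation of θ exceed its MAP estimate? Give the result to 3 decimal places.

0.067

Posterior: Beta(1+0, 2+12) = Beta(1, 14).
Since α = 1 ≤ 1 and β > 1, the Beta density is monotone decreasing on [0,1]; the mode is at 0.
Mean = 1/(1+14) = 0.067.
Difference = 0.067 − 0.000 = 0.067.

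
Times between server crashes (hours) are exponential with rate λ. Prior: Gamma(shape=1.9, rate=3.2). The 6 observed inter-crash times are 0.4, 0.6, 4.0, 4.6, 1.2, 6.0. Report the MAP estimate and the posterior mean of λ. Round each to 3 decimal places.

Σ times = 16.8. Posterior: Gamma(shape = 1.9+6 = 7.9, rate = 3.2+16.8 = 20.0).
Mode = (α−1)/β = 6.9/20.0 = 0.345.
Mean = α/β = 7.9/20.0 = 0.395.
Mean > mode: the posterior has a right tail.

MAP = 0.345; posterior mean = 0.395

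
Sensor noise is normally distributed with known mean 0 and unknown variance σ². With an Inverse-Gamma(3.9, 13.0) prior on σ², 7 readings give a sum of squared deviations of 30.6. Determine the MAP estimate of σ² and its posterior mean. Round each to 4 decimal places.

MAP = 3.3690; posterior mean = 4.4219

Posterior: Inverse-Gamma(shape = 3.9+7/2 = 7.4, scale = 13.0+30.6/2 = 28.3).
Mode = β/(α+1) = 28.3/8.4 = 3.3690.
Mean = β/(α−1) = 28.3/6.4 = 4.4219.
Right-skewed posterior ⇒ mode < mean.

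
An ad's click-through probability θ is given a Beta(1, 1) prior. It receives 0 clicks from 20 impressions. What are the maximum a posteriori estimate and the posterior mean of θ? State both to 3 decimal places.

maximum a posteriori estimate = 0.000, posterior mean = 0.045

Posterior: Beta(1+0, 1+20) = Beta(1, 21).
Since α = 1 ≤ 1 and β > 1, the Beta density is monotone decreasing on [0,1]; the mode is at 0.
Mean = 1/(1+21) = 0.045.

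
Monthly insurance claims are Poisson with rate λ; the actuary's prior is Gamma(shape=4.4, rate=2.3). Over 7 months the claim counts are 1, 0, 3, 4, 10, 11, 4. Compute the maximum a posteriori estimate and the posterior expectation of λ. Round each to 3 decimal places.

MAP = 3.914, posterior mean = 4.022

Σ counts = 33. Posterior: Gamma(shape = 4.4+33 = 37.4, rate = 2.3+7 = 9.3).
Mode = (α−1)/β = 36.4/9.3 = 3.914.
Mean = α/β = 37.4/9.3 = 4.022.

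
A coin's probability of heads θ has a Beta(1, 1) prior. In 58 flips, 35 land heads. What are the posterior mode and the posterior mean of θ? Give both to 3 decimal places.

Posterior: Beta(1+35, 1+23) = Beta(36, 24).
Mode = (36−1)/(36+24−2) = 35/58 = 0.603.
With a flat prior the MAP equals the MLE, 35/58.
Mean = 36/(36+24) = 36/60 = 0.600.
Left-skewed posterior ⇒ mean < mode.

MAP = 0.603; posterior mean = 0.600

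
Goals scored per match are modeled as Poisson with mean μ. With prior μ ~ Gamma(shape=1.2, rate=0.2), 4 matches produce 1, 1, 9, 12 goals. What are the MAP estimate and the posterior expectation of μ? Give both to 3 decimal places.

MAP = 5.524; posterior mean = 5.762

Σ counts = 23. Posterior: Gamma(shape = 1.2+23 = 24.2, rate = 0.2+4 = 4.2).
Mode = (α−1)/β = 23.2/4.2 = 5.524.
Mean = α/β = 24.2/4.2 = 5.762.
Right-skewed posterior ⇒ mode < mean.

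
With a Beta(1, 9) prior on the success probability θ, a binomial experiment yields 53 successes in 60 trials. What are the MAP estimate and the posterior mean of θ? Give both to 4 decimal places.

Posterior: Beta(1+53, 9+7) = Beta(54, 16).
Mode = (54−1)/(54+16−2) = 53/68 = 0.7794.
Mean = 54/(54+16) = 54/70 = 0.7714.

MAP: 0.7794. Posterior mean: 0.7714.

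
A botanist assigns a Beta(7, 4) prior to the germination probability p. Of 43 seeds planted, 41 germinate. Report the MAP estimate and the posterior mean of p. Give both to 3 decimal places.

MAP = 0.904; posterior mean = 0.889

Posterior: Beta(7+41, 4+2) = Beta(48, 6).
Mode = (48−1)/(48+6−2) = 47/52 = 0.904.
Mean = 48/(48+6) = 48/54 = 0.889.
Mode > mean: the posterior has a left tail.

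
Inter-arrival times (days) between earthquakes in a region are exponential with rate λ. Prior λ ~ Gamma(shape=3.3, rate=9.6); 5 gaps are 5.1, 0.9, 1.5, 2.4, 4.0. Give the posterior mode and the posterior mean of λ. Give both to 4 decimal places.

MAP = 0.3106, posterior mean = 0.3532

Σ times = 13.9. Posterior: Gamma(shape = 3.3+5 = 8.3, rate = 9.6+13.9 = 23.5).
Mode = (α−1)/β = 7.3/23.5 = 0.3106.
Mean = α/β = 8.3/23.5 = 0.3532.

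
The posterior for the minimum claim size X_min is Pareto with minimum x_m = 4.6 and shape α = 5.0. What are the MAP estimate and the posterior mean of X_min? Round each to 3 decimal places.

The Pareto density is strictly decreasing on [x_m, ∞), so the mode is x_m = 4.600.
Mean = α·x_m/(α−1) = 5.0·4.6/4.0 = 5.750.
The posterior is right-skewed, so the mean exceeds the mode.

MAP = 4.600; posterior mean = 5.750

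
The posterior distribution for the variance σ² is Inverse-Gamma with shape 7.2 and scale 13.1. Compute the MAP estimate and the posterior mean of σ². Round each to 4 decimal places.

Mode = β/(α+1) = 13.1/8.2 = 1.5976.
Mean = β/(α−1) = 13.1/6.2 = 2.1129.
Mean > mode: the posterior has a right tail.

MAP estimate = 1.5976, posterior mean = 2.1129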